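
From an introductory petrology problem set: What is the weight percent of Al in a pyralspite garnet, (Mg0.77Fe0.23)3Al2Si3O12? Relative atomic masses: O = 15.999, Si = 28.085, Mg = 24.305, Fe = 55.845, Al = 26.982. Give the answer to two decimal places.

12.70 mass %

M((Mg0.77Fe0.23)3Al2Si3O12) = 424.885 g/mol.
Al contributes 2 × 26.982 = 53.964 g per mole.
53.964/424.885 = 0.1270 → 12.70%.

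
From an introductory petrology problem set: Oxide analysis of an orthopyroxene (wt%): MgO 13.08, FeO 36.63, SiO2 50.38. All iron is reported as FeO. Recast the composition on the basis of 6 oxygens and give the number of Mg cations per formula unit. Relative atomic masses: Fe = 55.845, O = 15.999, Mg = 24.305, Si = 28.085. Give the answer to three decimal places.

0.775 Mg apfu

MgO: 13.08/40.304 = 0.32453 mol → 0.32453 mol Mg, 0.32453 mol O.
FeO: 36.63/71.844 = 0.50985 mol → 0.50985 mol Fe, 0.50985 mol O.
SiO2: 50.38/60.083 = 0.83851 mol → 0.83851 mol Si, 1.67702 mol O.
Total oxygen = 2.51140 mol. Normalization factor = 6/2.51140 = 2.38911.
Mg per 6 O = 0.32453 × 2.38911 = 0.775.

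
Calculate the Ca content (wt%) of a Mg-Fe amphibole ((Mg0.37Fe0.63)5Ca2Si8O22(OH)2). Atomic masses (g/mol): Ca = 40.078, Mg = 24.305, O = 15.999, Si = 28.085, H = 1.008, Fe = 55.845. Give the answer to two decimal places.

Molar mass of (Mg0.37Fe0.63)5Ca2Si8O22(OH)2: 1.85·24.305 + 3.15·55.845 + 2·40.078 + 8·28.085 + 24·15.999 + 2·1.008 = 911.704 g/mol.
Mass of Ca per formula unit: 2 × 40.078 = 80.156 g.
Weight fraction Ca = 80.156 / 911.704 = 0.0879.

8.79 wt%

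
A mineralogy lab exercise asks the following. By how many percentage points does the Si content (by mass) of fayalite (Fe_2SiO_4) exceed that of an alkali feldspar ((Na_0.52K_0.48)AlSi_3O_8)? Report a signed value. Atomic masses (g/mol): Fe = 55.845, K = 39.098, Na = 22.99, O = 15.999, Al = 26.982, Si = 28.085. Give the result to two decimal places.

-17.43 percentage points

M(Fe_2SiO_4) = 203.771 g/mol, so wt% Si = 28.085/203.771 × 100 = 13.78%.
M((Na_0.52K_0.48)AlSi_3O_8) = 269.951 g/mol, so wt% Si = 84.255/269.951 × 100 = 31.21%.
13.78 − 31.21 = -17.43 pp.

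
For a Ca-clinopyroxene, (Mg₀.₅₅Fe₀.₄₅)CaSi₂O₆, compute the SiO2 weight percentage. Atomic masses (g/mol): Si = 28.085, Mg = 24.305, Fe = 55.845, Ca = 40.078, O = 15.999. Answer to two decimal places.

52.08 wt%

M((Mg₀.₅₅Fe₀.₄₅)CaSi₂O₆) = 230.740 g/mol; M(SiO2) = 60.083 g/mol.
Moles SiO2 per formula unit = 2 Si ÷ 1 = 2.0000.
SiO2 fraction = (2.0000 × 60.083) / 230.740 = 120.166/230.740 = 0.5208.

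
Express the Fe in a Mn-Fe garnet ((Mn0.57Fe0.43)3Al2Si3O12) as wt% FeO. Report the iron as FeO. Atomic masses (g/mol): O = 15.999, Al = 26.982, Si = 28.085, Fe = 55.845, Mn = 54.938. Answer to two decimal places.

18.68 wt%

Formula mass = 496.191 g/mol.
1.29 Fe → 1.2900 mol FeO per formula unit; M(FeO) = 71.844, so FeO mass = 92.679 g.
92.679/496.191 × 100 = 18.68 wt%.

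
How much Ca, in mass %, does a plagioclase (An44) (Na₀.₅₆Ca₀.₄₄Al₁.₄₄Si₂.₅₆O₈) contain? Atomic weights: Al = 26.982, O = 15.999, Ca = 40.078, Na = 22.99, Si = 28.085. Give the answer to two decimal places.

M(Na₀.₅₆Ca₀.₄₄Al₁.₄₄Si₂.₅₆O₈) = 269.252 g/mol.
Ca contributes 0.44 × 40.078 = 17.634 g per mole.
17.634/269.252 = 0.0655 → 6.55%.

6.55 mass %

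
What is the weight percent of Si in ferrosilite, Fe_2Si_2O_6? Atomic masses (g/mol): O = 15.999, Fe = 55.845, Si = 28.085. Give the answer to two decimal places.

Molar mass of Fe_2Si_2O_6: 2·55.845 + 2·28.085 + 6·15.999 = 263.854 g/mol.
Mass of Si per formula unit: 2 × 28.085 = 56.170 g.
Weight fraction Si = 56.170 / 263.854 = 0.2129.

21.29 wt%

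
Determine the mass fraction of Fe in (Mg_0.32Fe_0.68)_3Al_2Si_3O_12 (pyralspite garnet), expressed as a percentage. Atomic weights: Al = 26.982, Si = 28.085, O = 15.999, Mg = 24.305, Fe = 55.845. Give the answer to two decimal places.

24.37 wt%

M((Mg_0.32Fe_0.68)_3Al_2Si_3O_12) = 467.464 g/mol.
Fe contributes 2.04 × 55.845 = 113.924 g per mole.
113.924/467.464 = 0.2437 → 24.37%.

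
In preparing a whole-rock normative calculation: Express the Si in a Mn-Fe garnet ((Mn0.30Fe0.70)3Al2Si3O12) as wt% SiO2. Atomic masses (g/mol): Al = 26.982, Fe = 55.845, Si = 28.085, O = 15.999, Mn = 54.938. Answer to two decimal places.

Molar mass of (Mn0.30Fe0.70)3Al2Si3O12 = 0.90·54.938 + 2.10·55.845 + 2·26.982 + 3·28.085 + 12·15.999 = 496.926 g/mol.
Each formula unit contains 3 Si, equivalent to 3/1 = 3.0000 mol SiO2.
M(SiO2) = 1×28.085 + 2×15.999 = 60.083 g/mol.
Mass of SiO2 per formula unit = 3.0000 × 60.083 = 180.249 g.
SiO2 wt% = 180.249 / 496.926 × 100 = 36.27%.

36.27 wt%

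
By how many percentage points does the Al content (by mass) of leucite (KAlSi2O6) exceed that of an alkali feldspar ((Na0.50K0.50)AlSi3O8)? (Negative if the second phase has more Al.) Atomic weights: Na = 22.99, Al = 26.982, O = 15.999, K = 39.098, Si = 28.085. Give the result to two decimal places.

2.38 percentage points

Al in KAlSi2O6: molar mass 218.244 g/mol; 1×26.982 = 26.982 g → 12.36 wt%.
Al in (Na0.50K0.50)AlSi3O8: molar mass 270.273 g/mol; 1×26.982 = 26.982 g → 9.98 wt%.
Difference = 12.36 − 9.98 = 2.38 percentage points.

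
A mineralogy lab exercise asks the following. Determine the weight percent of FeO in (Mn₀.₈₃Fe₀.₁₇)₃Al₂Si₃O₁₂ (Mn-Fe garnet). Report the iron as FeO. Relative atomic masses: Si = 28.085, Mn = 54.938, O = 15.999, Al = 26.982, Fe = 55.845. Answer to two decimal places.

Molar mass of (Mn₀.₈₃Fe₀.₁₇)₃Al₂Si₃O₁₂ = 2.49·54.938 + 0.51·55.845 + 2·26.982 + 3·28.085 + 12·15.999 = 495.484 g/mol.
Each formula unit contains 0.51 Fe, equivalent to 0.51/1 = 0.5100 mol FeO.
M(FeO) = 1×55.845 + 1×15.999 = 71.844 g/mol.
Mass of FeO per formula unit = 0.5100 × 71.844 = 36.640 g.
FeO wt% = 36.640 / 495.484 × 100 = 7.39%.

7.39 wt%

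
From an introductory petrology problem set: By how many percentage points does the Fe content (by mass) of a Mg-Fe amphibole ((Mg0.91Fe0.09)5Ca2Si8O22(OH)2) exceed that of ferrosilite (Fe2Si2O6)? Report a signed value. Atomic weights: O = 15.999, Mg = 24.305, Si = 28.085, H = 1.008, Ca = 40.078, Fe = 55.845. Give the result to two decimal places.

First mineral: 25.130 g Fe in 826.546 g formula = 3.04 wt% Fe.
Second mineral: 111.690 g Fe in 263.854 g formula = 42.33 wt% Fe.
3.04% − 42.33% gives a difference of -39.29 percentage points.

-39.29 percentage points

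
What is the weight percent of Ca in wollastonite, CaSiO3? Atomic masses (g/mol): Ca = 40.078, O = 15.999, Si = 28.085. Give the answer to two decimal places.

34.50 weight percent

M(CaSiO3) = 116.160 g/mol.
Ca contributes 1 × 40.078 = 40.078 g per mole.
40.078/116.160 = 0.3450 → 34.50%.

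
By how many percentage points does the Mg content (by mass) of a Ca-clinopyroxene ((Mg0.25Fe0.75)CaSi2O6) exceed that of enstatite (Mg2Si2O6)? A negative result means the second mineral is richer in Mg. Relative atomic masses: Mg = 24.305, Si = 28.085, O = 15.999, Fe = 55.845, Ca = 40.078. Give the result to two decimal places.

-21.68 percentage points

M((Mg0.25Fe0.75)CaSi2O6) = 240.202 g/mol, so wt% Mg = 6.076/240.202 × 100 = 2.53%.
M(Mg2Si2O6) = 200.774 g/mol, so wt% Mg = 48.610/200.774 × 100 = 24.21%.
2.53 − 24.21 = -21.68 pp.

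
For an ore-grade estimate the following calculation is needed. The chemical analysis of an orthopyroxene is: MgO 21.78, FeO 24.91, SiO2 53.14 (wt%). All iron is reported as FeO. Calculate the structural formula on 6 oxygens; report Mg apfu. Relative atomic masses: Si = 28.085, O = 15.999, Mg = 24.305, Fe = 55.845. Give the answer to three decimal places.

1.221 Mg apfu

MgO: 21.78/40.304 = 0.54039 mol → 0.54039 mol Mg, 0.54039 mol O.
FeO: 24.91/71.844 = 0.34672 mol → 0.34672 mol Fe, 0.34672 mol O.
SiO2: 53.14/60.083 = 0.88444 mol → 0.88444 mol Si, 1.76888 mol O.
Total oxygen = 2.65599 mol. Normalization factor = 6/2.65599 = 2.25904.
Mg per 6 O = 0.54039 × 2.25904 = 1.221.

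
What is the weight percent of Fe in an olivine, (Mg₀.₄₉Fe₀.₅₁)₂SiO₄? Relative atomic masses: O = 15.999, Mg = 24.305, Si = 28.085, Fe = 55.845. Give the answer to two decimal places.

Molar mass of (Mg₀.₄₉Fe₀.₅₁)₂SiO₄: 0.98×24.305 + 1.02×55.845 + 1×28.085 + 4×15.999 = 172.862 g/mol.
Mass of Fe per formula unit: 1.02 × 55.845 = 56.962 g.
Weight fraction Fe = 56.962 / 172.862 = 0.3295.

32.95 wt%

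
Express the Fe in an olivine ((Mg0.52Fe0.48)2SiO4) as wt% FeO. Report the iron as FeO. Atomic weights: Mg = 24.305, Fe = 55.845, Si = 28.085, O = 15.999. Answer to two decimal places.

Formula mass = 170.969 g/mol.
0.96 Fe → 0.9600 mol FeO per formula unit; M(FeO) = 71.844, so FeO mass = 68.970 g.
68.970/170.969 × 100 = 40.34 wt%.

40.34 wt%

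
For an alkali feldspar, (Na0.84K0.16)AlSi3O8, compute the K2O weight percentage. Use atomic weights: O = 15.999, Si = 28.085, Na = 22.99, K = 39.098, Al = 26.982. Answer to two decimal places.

2.85 wt%

M((Na0.84K0.16)AlSi3O8) = 264.796 g/mol; M(K2O) = 94.195 g/mol.
Moles K2O per formula unit = 0.16 K ÷ 2 = 0.0800.
K2O fraction = (0.0800 × 94.195) / 264.796 = 7.536/264.796 = 0.0285.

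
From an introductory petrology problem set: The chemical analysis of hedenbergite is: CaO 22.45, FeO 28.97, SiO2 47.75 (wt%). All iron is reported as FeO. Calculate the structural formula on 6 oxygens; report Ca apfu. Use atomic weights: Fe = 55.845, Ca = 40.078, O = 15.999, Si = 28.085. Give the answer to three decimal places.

22.45 wt% CaO ÷ 56.077 g/mol = 0.40034 mol, giving 0.40034 Ca and 0.40034 O.
28.97 wt% FeO ÷ 71.844 g/mol = 0.40323 mol, giving 0.40323 Fe and 0.40323 O.
47.75 wt% SiO2 ÷ 60.083 g/mol = 0.79473 mol, giving 0.79473 Si and 1.58946 O.
Oxygen sums to 2.39303; scaling by 6/2.39303 = 2.50728 puts the formula on 6 O.
Ca: 0.40034 × 2.50728 = 1.004 atoms per formula unit.

1.004 Ca apfu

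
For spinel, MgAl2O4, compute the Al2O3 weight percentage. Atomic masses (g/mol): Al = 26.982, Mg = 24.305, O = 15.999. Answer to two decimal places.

71.67 wt%

Molar mass of MgAl2O4 = 1*24.305 + 2*26.982 + 4*15.999 = 142.265 g/mol.
Each formula unit contains 2 Al, equivalent to 2/2 = 1.0000 mol Al2O3.
M(Al2O3) = 2×26.982 + 3×15.999 = 101.961 g/mol.
Mass of Al2O3 per formula unit = 1.0000 × 101.961 = 101.961 g.
Al2O3 wt% = 101.961 / 142.265 × 100 = 71.67%.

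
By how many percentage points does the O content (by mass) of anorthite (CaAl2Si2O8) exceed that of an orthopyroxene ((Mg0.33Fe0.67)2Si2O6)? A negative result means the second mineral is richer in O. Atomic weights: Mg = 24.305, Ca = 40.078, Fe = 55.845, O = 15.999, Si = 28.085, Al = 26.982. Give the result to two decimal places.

M(CaAl2Si2O8) = 278.204 g/mol, so wt% O = 127.992/278.204 × 100 = 46.01%.
M((Mg0.33Fe0.67)2Si2O6) = 243.038 g/mol, so wt% O = 95.994/243.038 × 100 = 39.50%.
46.01 − 39.50 = 6.51 pp.

6.51 percentage points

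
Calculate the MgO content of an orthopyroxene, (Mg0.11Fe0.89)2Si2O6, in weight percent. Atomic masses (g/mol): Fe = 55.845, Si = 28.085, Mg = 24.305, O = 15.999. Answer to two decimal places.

3.45 wt%

Molar mass of (Mg0.11Fe0.89)2Si2O6 = 0.22×24.305 + 1.78×55.845 + 2×28.085 + 6×15.999 = 256.915 g/mol.
Each formula unit contains 0.22 Mg, equivalent to 0.22/1 = 0.2200 mol MgO.
M(MgO) = 1×24.305 + 1×15.999 = 40.304 g/mol.
Mass of MgO per formula unit = 0.2200 × 40.304 = 8.867 g.
MgO wt% = 8.867 / 256.915 × 100 = 3.45%.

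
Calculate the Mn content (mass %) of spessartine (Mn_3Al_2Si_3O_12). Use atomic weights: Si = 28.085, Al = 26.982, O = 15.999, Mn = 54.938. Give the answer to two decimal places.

33.29 mass %

Formula mass = 3·54.938 + 2·26.982 + 3·28.085 + 12·15.999 = 495.021 g/mol, of which 164.814 g is Mn.
So Mn makes up 164.814/495.021 = 0.3329 of the mass, i.e. 33.29%.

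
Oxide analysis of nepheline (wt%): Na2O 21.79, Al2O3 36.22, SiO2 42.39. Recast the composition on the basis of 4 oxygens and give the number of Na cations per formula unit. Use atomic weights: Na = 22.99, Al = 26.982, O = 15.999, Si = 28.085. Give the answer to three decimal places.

0.994 Na apfu

21.79 wt% Na2O ÷ 61.979 g/mol = 0.35157 mol, giving 0.70314 Na and 0.35157 O.
36.22 wt% Al2O3 ÷ 101.961 g/mol = 0.35523 mol, giving 0.71046 Al and 1.06569 O.
42.39 wt% SiO2 ÷ 60.083 g/mol = 0.70552 mol, giving 0.70552 Si and 1.41104 O.
Oxygen sums to 2.82830; scaling by 4/2.82830 = 1.41428 puts the formula on 4 O.
Na: 0.70314 × 1.41428 = 0.994 atoms per formula unit.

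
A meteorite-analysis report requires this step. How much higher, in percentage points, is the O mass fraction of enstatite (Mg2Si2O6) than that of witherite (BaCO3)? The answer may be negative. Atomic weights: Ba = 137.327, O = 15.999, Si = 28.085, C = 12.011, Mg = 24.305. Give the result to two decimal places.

M(Mg2Si2O6) = 200.774 g/mol, so wt% O = 95.994/200.774 × 100 = 47.81%.
M(BaCO3) = 197.335 g/mol, so wt% O = 47.997/197.335 × 100 = 24.32%.
47.81 − 24.32 = 23.49 pp.

23.49 percentage points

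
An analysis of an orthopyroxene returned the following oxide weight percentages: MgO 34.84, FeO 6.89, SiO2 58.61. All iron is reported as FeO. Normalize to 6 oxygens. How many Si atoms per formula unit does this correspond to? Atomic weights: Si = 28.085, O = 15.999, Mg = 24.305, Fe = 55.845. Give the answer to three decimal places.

MgO: 34.84/40.304 = 0.86443 mol → 0.86443 mol Mg, 0.86443 mol O.
FeO: 6.89/71.844 = 0.09590 mol → 0.09590 mol Fe, 0.09590 mol O.
SiO2: 58.61/60.083 = 0.97548 mol → 0.97548 mol Si, 1.95096 mol O.
Total oxygen = 2.91129 mol. Normalization factor = 6/2.91129 = 2.06094.
Si per 6 O = 0.97548 × 2.06094 = 2.010.

2.010 Si apfu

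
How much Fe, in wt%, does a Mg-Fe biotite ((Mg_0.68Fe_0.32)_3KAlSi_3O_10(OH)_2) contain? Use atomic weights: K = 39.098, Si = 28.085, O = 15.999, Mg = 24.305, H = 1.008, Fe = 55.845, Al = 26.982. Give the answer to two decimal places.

Formula mass = 2.04×24.305 + 0.96×55.845 + 1×39.098 + 1×26.982 + 3×28.085 + 12×15.999 + 2×1.008 = 447.532 g/mol, of which 53.611 g is Fe.
So Fe makes up 53.611/447.532 = 0.1198 of the mass, i.e. 11.98%.

11.98 wt%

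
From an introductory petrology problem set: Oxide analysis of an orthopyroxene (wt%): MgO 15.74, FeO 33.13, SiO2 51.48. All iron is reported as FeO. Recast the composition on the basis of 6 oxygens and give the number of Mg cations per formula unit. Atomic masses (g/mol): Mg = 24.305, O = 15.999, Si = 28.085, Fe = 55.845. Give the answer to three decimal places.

MgO: 15.74/40.304 = 0.39053 mol → 0.39053 mol Mg, 0.39053 mol O.
FeO: 33.13/71.844 = 0.46114 mol → 0.46114 mol Fe, 0.46114 mol O.
SiO2: 51.48/60.083 = 0.85681 mol → 0.85681 mol Si, 1.71362 mol O.
Total oxygen = 2.56529 mol. Normalization factor = 6/2.56529 = 2.33892.
Mg per 6 O = 0.39053 × 2.33892 = 0.913.

0.913 Mg apfu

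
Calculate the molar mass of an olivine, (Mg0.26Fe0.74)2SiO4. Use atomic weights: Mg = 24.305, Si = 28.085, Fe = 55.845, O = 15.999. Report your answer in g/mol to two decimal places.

Mg: 0.52 × 24.305 = 12.6386
Fe: 1.48 × 55.845 = 82.6506
Si: 1 × 28.085 = 28.0850
O: 4 × 15.999 = 63.9960
Summing the contributions gives the formula mass.

187.37 g/mol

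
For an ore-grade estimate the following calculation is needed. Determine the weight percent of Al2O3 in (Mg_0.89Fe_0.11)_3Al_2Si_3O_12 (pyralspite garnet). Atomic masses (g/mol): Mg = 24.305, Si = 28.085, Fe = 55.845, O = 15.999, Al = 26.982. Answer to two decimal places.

Molar mass of (Mg_0.89Fe_0.11)_3Al_2Si_3O_12 = 2.67·24.305 + 0.33·55.845 + 2·26.982 + 3·28.085 + 12·15.999 = 413.530 g/mol.
Each formula unit contains 2 Al, equivalent to 2/2 = 1.0000 mol Al2O3.
M(Al2O3) = 2×26.982 + 3×15.999 = 101.961 g/mol.
Mass of Al2O3 per formula unit = 1.0000 × 101.961 = 101.961 g.
Al2O3 wt% = 101.961 / 413.530 × 100 = 24.66%.

24.66 wt%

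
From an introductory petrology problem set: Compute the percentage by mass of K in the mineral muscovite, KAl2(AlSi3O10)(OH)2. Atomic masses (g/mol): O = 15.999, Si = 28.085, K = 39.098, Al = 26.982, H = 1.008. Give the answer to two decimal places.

9.82 weight percent

M(KAl2(AlSi3O10)(OH)2) = 398.303 g/mol.
K contributes 1 × 39.098 = 39.098 g per mole.
39.098/398.303 = 0.0982 → 9.82%.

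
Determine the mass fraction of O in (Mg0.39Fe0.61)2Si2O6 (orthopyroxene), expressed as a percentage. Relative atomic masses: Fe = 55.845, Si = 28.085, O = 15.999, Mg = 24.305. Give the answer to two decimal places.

Formula mass = 0.78*24.305 + 1.22*55.845 + 2*28.085 + 6*15.999 = 239.253 g/mol, of which 95.994 g is O.
So O makes up 95.994/239.253 = 0.4012 of the mass, i.e. 40.12%.

40.12 mass %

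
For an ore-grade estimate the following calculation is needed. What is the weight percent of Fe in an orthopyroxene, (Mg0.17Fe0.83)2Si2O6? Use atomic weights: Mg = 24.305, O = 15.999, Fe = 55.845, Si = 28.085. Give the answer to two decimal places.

36.62 wt%

Formula mass = 0.34*24.305 + 1.66*55.845 + 2*28.085 + 6*15.999 = 253.130 g/mol, of which 92.703 g is Fe.
So Fe makes up 92.703/253.130 = 0.3662 of the mass, i.e. 36.62%.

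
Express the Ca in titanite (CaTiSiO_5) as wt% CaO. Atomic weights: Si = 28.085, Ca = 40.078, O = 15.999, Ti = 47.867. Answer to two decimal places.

Molar mass of CaTiSiO_5 = 1*40.078 + 1*47.867 + 1*28.085 + 5*15.999 = 196.025 g/mol.
Each formula unit contains 1 Ca, equivalent to 1/1 = 1.0000 mol CaO.
M(CaO) = 1×40.078 + 1×15.999 = 56.077 g/mol.
Mass of CaO per formula unit = 1.0000 × 56.077 = 56.077 g.
CaO wt% = 56.077 / 196.025 × 100 = 28.61%.

28.61 wt%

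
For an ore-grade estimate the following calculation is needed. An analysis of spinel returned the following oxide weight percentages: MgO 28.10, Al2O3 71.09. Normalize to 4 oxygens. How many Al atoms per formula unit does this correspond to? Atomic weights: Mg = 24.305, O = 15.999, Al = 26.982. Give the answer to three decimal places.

MgO (M=40.304): mol = 0.69720; Mg = 0.69720, O = 0.69720.
Al2O3 (M=101.961): mol = 0.69723; Al = 1.39446, O = 2.09169.
ΣO = 2.78889; factor = 4/ΣO = 1.43426.
Al apfu = 1.39446 × 1.43426 = 2.000.

2.000 Al apfu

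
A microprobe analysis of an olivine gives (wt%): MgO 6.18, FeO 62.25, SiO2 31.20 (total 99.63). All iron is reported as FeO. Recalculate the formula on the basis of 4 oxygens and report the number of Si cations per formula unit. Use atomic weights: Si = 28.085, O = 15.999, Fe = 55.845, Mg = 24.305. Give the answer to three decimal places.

MgO: 6.18/40.304 = 0.15333 mol → 0.15333 mol Mg, 0.15333 mol O.
FeO: 62.25/71.844 = 0.86646 mol → 0.86646 mol Fe, 0.86646 mol O.
SiO2: 31.20/60.083 = 0.51928 mol → 0.51928 mol Si, 1.03856 mol O.
Total oxygen = 2.05835 mol. Normalization factor = 4/2.05835 = 1.94330.
Si per 4 O = 0.51928 × 1.94330 = 1.009.

1.009 Si apfu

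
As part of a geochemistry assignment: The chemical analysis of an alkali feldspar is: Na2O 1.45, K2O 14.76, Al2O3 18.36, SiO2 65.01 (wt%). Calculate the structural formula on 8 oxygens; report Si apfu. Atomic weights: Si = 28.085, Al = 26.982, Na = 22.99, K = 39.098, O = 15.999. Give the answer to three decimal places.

Na2O (M=61.979): mol = 0.02340; Na = 0.04680, O = 0.02340.
K2O (M=94.195): mol = 0.15670; K = 0.31340, O = 0.15670.
Al2O3 (M=101.961): mol = 0.18007; Al = 0.36014, O = 0.54021.
SiO2 (M=60.083): mol = 1.08200; Si = 1.08200, O = 2.16400.
ΣO = 2.88431; factor = 8/ΣO = 2.77363.
Si apfu = 1.08200 × 2.77363 = 3.001.

3.001 Si apfu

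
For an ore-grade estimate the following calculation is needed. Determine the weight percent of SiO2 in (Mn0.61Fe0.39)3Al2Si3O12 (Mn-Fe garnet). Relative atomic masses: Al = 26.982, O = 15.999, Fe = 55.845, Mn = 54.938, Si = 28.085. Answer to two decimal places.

36.33 wt%

Molar mass of (Mn0.61Fe0.39)3Al2Si3O12 = 1.83*54.938 + 1.17*55.845 + 2*26.982 + 3*28.085 + 12*15.999 = 496.082 g/mol.
Each formula unit contains 3 Si, equivalent to 3/1 = 3.0000 mol SiO2.
M(SiO2) = 1×28.085 + 2×15.999 = 60.083 g/mol.
Mass of SiO2 per formula unit = 3.0000 × 60.083 = 180.249 g.
SiO2 wt% = 180.249 / 496.082 × 100 = 36.33%.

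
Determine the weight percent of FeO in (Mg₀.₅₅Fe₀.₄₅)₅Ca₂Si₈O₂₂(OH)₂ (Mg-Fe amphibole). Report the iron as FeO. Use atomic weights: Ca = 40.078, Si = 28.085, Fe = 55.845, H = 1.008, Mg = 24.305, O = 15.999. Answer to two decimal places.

Molar mass of (Mg₀.₅₅Fe₀.₄₅)₅Ca₂Si₈O₂₂(OH)₂ = 2.75×24.305 + 2.25×55.845 + 2×40.078 + 8×28.085 + 24×15.999 + 2×1.008 = 883.318 g/mol.
Each formula unit contains 2.25 Fe, equivalent to 2.25/1 = 2.2500 mol FeO.
M(FeO) = 1×55.845 + 1×15.999 = 71.844 g/mol.
Mass of FeO per formula unit = 2.2500 × 71.844 = 161.649 g.
FeO wt% = 161.649 / 883.318 × 100 = 18.30%.

18.30 wt%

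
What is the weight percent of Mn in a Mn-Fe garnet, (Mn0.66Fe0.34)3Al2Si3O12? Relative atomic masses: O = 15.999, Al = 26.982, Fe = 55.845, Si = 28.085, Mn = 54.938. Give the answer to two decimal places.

21.93 weight percent

M((Mn0.66Fe0.34)3Al2Si3O12) = 495.946 g/mol.
Mn contributes 1.98 × 54.938 = 108.777 g per mole.
108.777/495.946 = 0.2193 → 21.93%.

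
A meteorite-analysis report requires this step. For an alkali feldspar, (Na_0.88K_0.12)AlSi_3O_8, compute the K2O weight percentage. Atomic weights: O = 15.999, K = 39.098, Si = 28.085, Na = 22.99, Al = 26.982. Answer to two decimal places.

Formula mass = 264.152 g/mol.
0.12 K → 0.0600 mol K2O per formula unit; M(K2O) = 94.195, so K2O mass = 5.652 g.
5.652/264.152 × 100 = 2.14 wt%.

2.14 wt%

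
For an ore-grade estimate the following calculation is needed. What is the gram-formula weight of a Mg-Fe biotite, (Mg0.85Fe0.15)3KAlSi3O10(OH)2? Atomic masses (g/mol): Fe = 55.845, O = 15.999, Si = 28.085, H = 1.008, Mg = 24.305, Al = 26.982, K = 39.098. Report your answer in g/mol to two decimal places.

The formula mass is the sum 2.55(24.305) + 0.45(55.845) + 1(39.098) + 1(26.982) + 3(28.085) + 12(15.999) + 2(1.008).

431.45 g/mol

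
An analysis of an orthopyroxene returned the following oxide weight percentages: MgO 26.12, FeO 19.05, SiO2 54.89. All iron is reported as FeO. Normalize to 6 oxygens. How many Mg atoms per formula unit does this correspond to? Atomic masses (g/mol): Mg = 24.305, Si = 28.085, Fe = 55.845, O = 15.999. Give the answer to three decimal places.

1.419 Mg apfu

MgO (M=40.304): mol = 0.64807; Mg = 0.64807, O = 0.64807.
FeO (M=71.844): mol = 0.26516; Fe = 0.26516, O = 0.26516.
SiO2 (M=60.083): mol = 0.91357; Si = 0.91357, O = 1.82714.
ΣO = 2.74037; factor = 6/ΣO = 2.18949.
Mg apfu = 0.64807 × 2.18949 = 1.419.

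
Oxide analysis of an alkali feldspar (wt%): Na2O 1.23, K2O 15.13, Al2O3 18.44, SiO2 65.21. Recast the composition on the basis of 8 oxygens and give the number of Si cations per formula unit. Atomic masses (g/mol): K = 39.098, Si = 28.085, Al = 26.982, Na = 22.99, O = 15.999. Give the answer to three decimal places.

3.001 Si apfu

Na2O: 1.23/61.979 = 0.01985 mol → 0.03970 mol Na, 0.01985 mol O.
K2O: 15.13/94.195 = 0.16062 mol → 0.32124 mol K, 0.16062 mol O.
Al2O3: 18.44/101.961 = 0.18085 mol → 0.36170 mol Al, 0.54255 mol O.
SiO2: 65.21/60.083 = 1.08533 mol → 1.08533 mol Si, 2.17066 mol O.
Total oxygen = 2.89368 mol. Normalization factor = 8/2.89368 = 2.76465.
Si per 8 O = 1.08533 × 2.76465 = 3.001.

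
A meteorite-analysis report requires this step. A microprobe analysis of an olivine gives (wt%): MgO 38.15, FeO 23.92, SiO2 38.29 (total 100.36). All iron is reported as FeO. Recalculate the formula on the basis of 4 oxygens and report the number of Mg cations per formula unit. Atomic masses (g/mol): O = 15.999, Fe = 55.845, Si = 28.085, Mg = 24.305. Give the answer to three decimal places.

1.482 Mg apfu

MgO: 38.15/40.304 = 0.94656 mol → 0.94656 mol Mg, 0.94656 mol O.
FeO: 23.92/71.844 = 0.33294 mol → 0.33294 mol Fe, 0.33294 mol O.
SiO2: 38.29/60.083 = 0.63729 mol → 0.63729 mol Si, 1.27458 mol O.
Total oxygen = 2.55408 mol. Normalization factor = 4/2.55408 = 1.56612.
Mg per 4 O = 0.94656 × 1.56612 = 1.482.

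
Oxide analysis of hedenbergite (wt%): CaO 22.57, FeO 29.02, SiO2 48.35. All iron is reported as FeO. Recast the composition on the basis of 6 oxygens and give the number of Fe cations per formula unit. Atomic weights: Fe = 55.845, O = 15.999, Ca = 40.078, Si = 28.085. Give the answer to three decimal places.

1.003 Fe apfu

CaO (M=56.077): mol = 0.40248; Ca = 0.40248, O = 0.40248.
FeO (M=71.844): mol = 0.40393; Fe = 0.40393, O = 0.40393.
SiO2 (M=60.083): mol = 0.80472; Si = 0.80472, O = 1.60944.
ΣO = 2.41585; factor = 6/ΣO = 2.48360.
Fe apfu = 0.40393 × 2.48360 = 1.003.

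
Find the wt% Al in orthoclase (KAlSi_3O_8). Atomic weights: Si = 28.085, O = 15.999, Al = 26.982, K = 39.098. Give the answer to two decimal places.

M(KAlSi_3O_8) = 278.327 g/mol.
Al contributes 1 × 26.982 = 26.982 g per mole.
26.982/278.327 = 0.0969 → 9.69%.

9.69 wt%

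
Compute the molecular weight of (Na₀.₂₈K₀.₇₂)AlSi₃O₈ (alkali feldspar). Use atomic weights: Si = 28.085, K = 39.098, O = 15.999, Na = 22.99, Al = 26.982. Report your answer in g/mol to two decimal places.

M = 0.28·22.99 + 0.72·39.098 + 1·26.982 + 3·28.085 + 8·15.999

273.82 g/mol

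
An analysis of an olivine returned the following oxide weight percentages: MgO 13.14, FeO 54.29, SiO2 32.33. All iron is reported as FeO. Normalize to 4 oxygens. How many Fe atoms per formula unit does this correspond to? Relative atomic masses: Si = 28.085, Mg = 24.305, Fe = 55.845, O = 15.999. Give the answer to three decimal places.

1.401 Fe apfu

MgO: 13.14/40.304 = 0.32602 mol → 0.32602 mol Mg, 0.32602 mol O.
FeO: 54.29/71.844 = 0.75567 mol → 0.75567 mol Fe, 0.75567 mol O.
SiO2: 32.33/60.083 = 0.53809 mol → 0.53809 mol Si, 1.07618 mol O.
Total oxygen = 2.15787 mol. Normalization factor = 4/2.15787 = 1.85368.
Fe per 4 O = 0.75567 × 1.85368 = 1.401.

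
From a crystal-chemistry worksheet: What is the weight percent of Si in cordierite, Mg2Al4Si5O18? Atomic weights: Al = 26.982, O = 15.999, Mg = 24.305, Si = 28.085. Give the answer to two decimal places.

24.01 wt%

Formula mass = 2×24.305 + 4×26.982 + 5×28.085 + 18×15.999 = 584.945 g/mol, of which 140.425 g is Si.
So Si makes up 140.425/584.945 = 0.2401 of the mass, i.e. 24.01%.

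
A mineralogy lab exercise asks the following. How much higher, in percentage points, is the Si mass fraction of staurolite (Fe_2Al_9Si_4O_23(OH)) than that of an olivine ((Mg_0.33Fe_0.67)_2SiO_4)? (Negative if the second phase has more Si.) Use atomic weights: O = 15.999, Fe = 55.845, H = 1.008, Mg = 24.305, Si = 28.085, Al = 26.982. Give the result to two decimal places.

M(Fe_2Al_9Si_4O_23(OH)) = 851.852 g/mol, so wt% Si = 112.340/851.852 × 100 = 13.19%.
M((Mg_0.33Fe_0.67)_2SiO_4) = 182.955 g/mol, so wt% Si = 28.085/182.955 × 100 = 15.35%.
13.19 − 15.35 = -2.16 pp.

-2.16 percentage points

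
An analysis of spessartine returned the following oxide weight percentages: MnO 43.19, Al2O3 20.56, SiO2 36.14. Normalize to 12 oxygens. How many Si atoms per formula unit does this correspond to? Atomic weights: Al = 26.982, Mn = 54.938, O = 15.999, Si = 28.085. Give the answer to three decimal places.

2.987 Si apfu

MnO (M=70.937): mol = 0.60885; Mn = 0.60885, O = 0.60885.
Al2O3 (M=101.961): mol = 0.20165; Al = 0.40330, O = 0.60495.
SiO2 (M=60.083): mol = 0.60150; Si = 0.60150, O = 1.20300.
ΣO = 2.41680; factor = 12/ΣO = 4.96524.
Si apfu = 0.60150 × 4.96524 = 2.987.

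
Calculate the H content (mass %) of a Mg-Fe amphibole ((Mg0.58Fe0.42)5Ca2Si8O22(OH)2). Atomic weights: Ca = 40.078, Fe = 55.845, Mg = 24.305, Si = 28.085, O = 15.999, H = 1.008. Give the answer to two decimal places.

M((Mg0.58Fe0.42)5Ca2Si8O22(OH)2) = 878.587 g/mol.
H contributes 2 × 1.008 = 2.016 g per mole.
2.016/878.587 = 0.0023 → 0.23%.

0.23 mass %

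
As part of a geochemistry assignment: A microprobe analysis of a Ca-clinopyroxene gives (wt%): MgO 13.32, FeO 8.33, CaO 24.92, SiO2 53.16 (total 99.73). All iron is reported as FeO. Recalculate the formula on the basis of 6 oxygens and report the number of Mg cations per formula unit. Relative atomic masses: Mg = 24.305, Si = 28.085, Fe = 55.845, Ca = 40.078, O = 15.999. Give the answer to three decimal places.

0.745 Mg apfu

MgO: 13.32/40.304 = 0.33049 mol → 0.33049 mol Mg, 0.33049 mol O.
FeO: 8.33/71.844 = 0.11595 mol → 0.11595 mol Fe, 0.11595 mol O.
CaO: 24.92/56.077 = 0.44439 mol → 0.44439 mol Ca, 0.44439 mol O.
SiO2: 53.16/60.083 = 0.88478 mol → 0.88478 mol Si, 1.76956 mol O.
Total oxygen = 2.66039 mol. Normalization factor = 6/2.66039 = 2.25531.
Mg per 6 O = 0.33049 × 2.25531 = 0.745.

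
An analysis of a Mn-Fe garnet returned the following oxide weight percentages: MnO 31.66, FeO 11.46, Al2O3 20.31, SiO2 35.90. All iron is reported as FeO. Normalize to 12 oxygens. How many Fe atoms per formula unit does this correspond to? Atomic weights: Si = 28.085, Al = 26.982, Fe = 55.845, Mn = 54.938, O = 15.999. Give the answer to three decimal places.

31.66 wt% MnO ÷ 70.937 g/mol = 0.44631 mol, giving 0.44631 Mn and 0.44631 O.
11.46 wt% FeO ÷ 71.844 g/mol = 0.15951 mol, giving 0.15951 Fe and 0.15951 O.
20.31 wt% Al2O3 ÷ 101.961 g/mol = 0.19919 mol, giving 0.39838 Al and 0.59757 O.
35.90 wt% SiO2 ÷ 60.083 g/mol = 0.59751 mol, giving 0.59751 Si and 1.19502 O.
Oxygen sums to 2.39841; scaling by 12/2.39841 = 5.00331 puts the formula on 12 O.
Fe: 0.15951 × 5.00331 = 0.798 atoms per formula unit.

0.798 Fe apfu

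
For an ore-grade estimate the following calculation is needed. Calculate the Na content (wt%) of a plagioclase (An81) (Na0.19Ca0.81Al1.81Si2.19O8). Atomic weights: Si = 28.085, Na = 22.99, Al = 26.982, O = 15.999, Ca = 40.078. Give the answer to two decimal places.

1.59 wt%

Formula mass = 0.19*22.99 + 0.81*40.078 + 1.81*26.982 + 2.19*28.085 + 8*15.999 = 275.167 g/mol, of which 4.368 g is Na.
So Na makes up 4.368/275.167 = 0.0159 of the mass, i.e. 1.59%.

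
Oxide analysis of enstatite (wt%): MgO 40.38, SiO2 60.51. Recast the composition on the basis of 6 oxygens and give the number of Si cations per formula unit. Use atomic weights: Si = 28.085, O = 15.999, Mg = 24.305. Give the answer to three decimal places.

2.003 Si apfu

40.38 wt% MgO ÷ 40.304 g/mol = 1.00189 mol, giving 1.00189 Mg and 1.00189 O.
60.51 wt% SiO2 ÷ 60.083 g/mol = 1.00711 mol, giving 1.00711 Si and 2.01422 O.
Oxygen sums to 3.01611; scaling by 6/3.01611 = 1.98932 puts the formula on 6 O.
Si: 1.00711 × 1.98932 = 2.003 atoms per formula unit.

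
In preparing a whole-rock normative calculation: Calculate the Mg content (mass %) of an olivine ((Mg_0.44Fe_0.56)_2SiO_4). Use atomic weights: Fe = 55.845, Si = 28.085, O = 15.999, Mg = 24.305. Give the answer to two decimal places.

12.15 mass %

M((Mg_0.44Fe_0.56)_2SiO_4) = 176.016 g/mol.
Mg contributes 0.88 × 24.305 = 21.388 g per mole.
21.388/176.016 = 0.1215 → 12.15%.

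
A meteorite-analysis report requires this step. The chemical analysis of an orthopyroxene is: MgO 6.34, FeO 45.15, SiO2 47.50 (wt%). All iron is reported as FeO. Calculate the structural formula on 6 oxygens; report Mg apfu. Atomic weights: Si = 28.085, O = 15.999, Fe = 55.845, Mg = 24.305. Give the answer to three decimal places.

MgO (M=40.304): mol = 0.15730; Mg = 0.15730, O = 0.15730.
FeO (M=71.844): mol = 0.62844; Fe = 0.62844, O = 0.62844.
SiO2 (M=60.083): mol = 0.79057; Si = 0.79057, O = 1.58114.
ΣO = 2.36688; factor = 6/ΣO = 2.53498.
Mg apfu = 0.15730 × 2.53498 = 0.399.

0.399 Mg apfu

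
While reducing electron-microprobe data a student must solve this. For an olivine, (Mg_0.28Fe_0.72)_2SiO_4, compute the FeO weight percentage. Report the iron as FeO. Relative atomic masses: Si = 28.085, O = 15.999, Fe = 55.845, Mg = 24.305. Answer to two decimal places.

M((Mg_0.28Fe_0.72)_2SiO_4) = 186.109 g/mol; M(FeO) = 71.844 g/mol.
Moles FeO per formula unit = 1.44 Fe ÷ 1 = 1.4400.
FeO fraction = (1.4400 × 71.844) / 186.109 = 103.455/186.109 = 0.5559.

55.59 wt%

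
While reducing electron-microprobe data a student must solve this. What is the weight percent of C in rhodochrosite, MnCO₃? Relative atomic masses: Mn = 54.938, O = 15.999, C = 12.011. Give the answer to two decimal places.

10.45 mass %

Formula mass = 1×54.938 + 1×12.011 + 3×15.999 = 114.946 g/mol, of which 12.011 g is C.
So C makes up 12.011/114.946 = 0.1045 of the mass, i.e. 10.45%.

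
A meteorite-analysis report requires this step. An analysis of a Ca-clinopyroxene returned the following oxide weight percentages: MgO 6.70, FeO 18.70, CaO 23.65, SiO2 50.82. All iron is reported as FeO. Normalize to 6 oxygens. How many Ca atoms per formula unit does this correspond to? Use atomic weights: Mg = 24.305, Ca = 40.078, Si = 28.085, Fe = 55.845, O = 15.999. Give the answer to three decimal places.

0.996 Ca apfu

MgO: 6.70/40.304 = 0.16624 mol → 0.16624 mol Mg, 0.16624 mol O.
FeO: 18.70/71.844 = 0.26029 mol → 0.26029 mol Fe, 0.26029 mol O.
CaO: 23.65/56.077 = 0.42174 mol → 0.42174 mol Ca, 0.42174 mol O.
SiO2: 50.82/60.083 = 0.84583 mol → 0.84583 mol Si, 1.69166 mol O.
Total oxygen = 2.53993 mol. Normalization factor = 6/2.53993 = 2.36227.
Ca per 6 O = 0.42174 × 2.36227 = 0.996.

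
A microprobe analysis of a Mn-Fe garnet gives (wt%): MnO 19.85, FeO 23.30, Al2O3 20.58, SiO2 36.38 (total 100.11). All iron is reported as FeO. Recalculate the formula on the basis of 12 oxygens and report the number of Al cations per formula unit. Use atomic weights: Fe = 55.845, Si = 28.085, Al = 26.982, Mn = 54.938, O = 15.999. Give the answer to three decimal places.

2.001 Al apfu

19.85 wt% MnO ÷ 70.937 g/mol = 0.27983 mol, giving 0.27983 Mn and 0.27983 O.
23.30 wt% FeO ÷ 71.844 g/mol = 0.32431 mol, giving 0.32431 Fe and 0.32431 O.
20.58 wt% Al2O3 ÷ 101.961 g/mol = 0.20184 mol, giving 0.40368 Al and 0.60552 O.
36.38 wt% SiO2 ÷ 60.083 g/mol = 0.60550 mol, giving 0.60550 Si and 1.21100 O.
Oxygen sums to 2.42066; scaling by 12/2.42066 = 4.95733 puts the formula on 12 O.
Al: 0.40368 × 4.95733 = 2.001 atoms per formula unit.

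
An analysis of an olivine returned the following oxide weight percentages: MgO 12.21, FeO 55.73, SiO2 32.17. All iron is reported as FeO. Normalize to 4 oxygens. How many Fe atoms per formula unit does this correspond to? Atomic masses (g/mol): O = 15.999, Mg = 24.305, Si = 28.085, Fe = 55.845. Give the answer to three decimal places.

1.444 Fe apfu

MgO: 12.21/40.304 = 0.30295 mol → 0.30295 mol Mg, 0.30295 mol O.
FeO: 55.73/71.844 = 0.77571 mol → 0.77571 mol Fe, 0.77571 mol O.
SiO2: 32.17/60.083 = 0.53543 mol → 0.53543 mol Si, 1.07086 mol O.
Total oxygen = 2.14952 mol. Normalization factor = 4/2.14952 = 1.86088.
Fe per 4 O = 0.77571 × 1.86088 = 1.444.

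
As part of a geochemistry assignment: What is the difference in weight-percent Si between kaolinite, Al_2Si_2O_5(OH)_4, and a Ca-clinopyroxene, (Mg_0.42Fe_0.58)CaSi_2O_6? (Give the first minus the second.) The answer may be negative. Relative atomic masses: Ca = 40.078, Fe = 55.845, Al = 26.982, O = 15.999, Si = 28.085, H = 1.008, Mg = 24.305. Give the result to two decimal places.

First mineral: 56.170 g Si in 258.157 g formula = 21.76 wt% Si.
Second mineral: 56.170 g Si in 234.840 g formula = 23.92 wt% Si.
21.76% − 23.92% gives a difference of -2.16 percentage points.

-2.16 percentage points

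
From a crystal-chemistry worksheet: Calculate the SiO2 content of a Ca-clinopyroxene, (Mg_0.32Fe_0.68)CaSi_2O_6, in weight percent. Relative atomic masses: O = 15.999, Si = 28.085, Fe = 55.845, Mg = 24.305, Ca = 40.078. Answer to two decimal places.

50.49 wt%

M((Mg_0.32Fe_0.68)CaSi_2O_6) = 237.994 g/mol; M(SiO2) = 60.083 g/mol.
Moles SiO2 per formula unit = 2 Si ÷ 1 = 2.0000.
SiO2 fraction = (2.0000 × 60.083) / 237.994 = 120.166/237.994 = 0.5049.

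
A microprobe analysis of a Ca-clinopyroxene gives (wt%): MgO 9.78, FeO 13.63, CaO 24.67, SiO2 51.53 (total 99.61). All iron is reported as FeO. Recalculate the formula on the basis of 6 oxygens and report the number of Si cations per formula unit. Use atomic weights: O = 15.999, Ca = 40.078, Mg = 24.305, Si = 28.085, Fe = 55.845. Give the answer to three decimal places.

9.78 wt% MgO ÷ 40.304 g/mol = 0.24266 mol, giving 0.24266 Mg and 0.24266 O.
13.63 wt% FeO ÷ 71.844 g/mol = 0.18972 mol, giving 0.18972 Fe and 0.18972 O.
24.67 wt% CaO ÷ 56.077 g/mol = 0.43993 mol, giving 0.43993 Ca and 0.43993 O.
51.53 wt% SiO2 ÷ 60.083 g/mol = 0.85765 mol, giving 0.85765 Si and 1.71530 O.
Oxygen sums to 2.58761; scaling by 6/2.58761 = 2.31874 puts the formula on 6 O.
Si: 0.85765 × 2.31874 = 1.989 atoms per formula unit.

1.989 Si apfu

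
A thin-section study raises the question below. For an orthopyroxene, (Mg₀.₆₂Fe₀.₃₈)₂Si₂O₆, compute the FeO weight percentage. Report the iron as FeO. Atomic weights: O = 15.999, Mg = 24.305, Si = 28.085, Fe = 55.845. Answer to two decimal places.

24.29 wt%

Molar mass of (Mg₀.₆₂Fe₀.₃₈)₂Si₂O₆ = 1.24·24.305 + 0.76·55.845 + 2·28.085 + 6·15.999 = 224.744 g/mol.
Each formula unit contains 0.76 Fe, equivalent to 0.76/1 = 0.7600 mol FeO.
M(FeO) = 1×55.845 + 1×15.999 = 71.844 g/mol.
Mass of FeO per formula unit = 0.7600 × 71.844 = 54.601 g.
FeO wt% = 54.601 / 224.744 × 100 = 24.29%.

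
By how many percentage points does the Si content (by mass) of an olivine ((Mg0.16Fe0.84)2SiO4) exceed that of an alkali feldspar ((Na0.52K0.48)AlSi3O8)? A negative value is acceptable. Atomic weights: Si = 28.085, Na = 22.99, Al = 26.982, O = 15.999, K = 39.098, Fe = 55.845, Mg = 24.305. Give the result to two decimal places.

M((Mg0.16Fe0.84)2SiO4) = 193.678 g/mol, so wt% Si = 28.085/193.678 × 100 = 14.50%.
M((Na0.52K0.48)AlSi3O8) = 269.951 g/mol, so wt% Si = 84.255/269.951 × 100 = 31.21%.
14.50 − 31.21 = -16.71 pp.

-16.71 percentage points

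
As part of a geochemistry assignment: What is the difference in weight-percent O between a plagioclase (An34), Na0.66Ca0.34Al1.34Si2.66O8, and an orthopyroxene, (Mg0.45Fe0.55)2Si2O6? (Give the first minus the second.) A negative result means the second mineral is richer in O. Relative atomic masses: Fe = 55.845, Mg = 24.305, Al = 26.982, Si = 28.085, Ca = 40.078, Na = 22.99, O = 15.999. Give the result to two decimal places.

7.05 percentage points

M(Na0.66Ca0.34Al1.34Si2.66O8) = 267.654 g/mol, so wt% O = 127.992/267.654 × 100 = 47.82%.
M((Mg0.45Fe0.55)2Si2O6) = 235.468 g/mol, so wt% O = 95.994/235.468 × 100 = 40.77%.
47.82 − 40.77 = 7.05 pp.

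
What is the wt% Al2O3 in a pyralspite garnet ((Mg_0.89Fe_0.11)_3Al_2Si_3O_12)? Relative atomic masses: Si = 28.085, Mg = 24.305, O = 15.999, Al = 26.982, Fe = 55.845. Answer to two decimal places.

24.66 wt%

M((Mg_0.89Fe_0.11)_3Al_2Si_3O_12) = 413.530 g/mol; M(Al2O3) = 101.961 g/mol.
Moles Al2O3 per formula unit = 2 Al ÷ 2 = 1.0000.
Al2O3 fraction = (1.0000 × 101.961) / 413.530 = 101.961/413.530 = 0.2466.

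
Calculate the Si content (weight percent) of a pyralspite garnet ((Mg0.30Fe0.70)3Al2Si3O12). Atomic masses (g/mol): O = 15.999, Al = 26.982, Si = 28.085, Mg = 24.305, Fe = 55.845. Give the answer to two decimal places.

Molar mass of (Mg0.30Fe0.70)3Al2Si3O12: 0.90×24.305 + 2.10×55.845 + 2×26.982 + 3×28.085 + 12×15.999 = 469.356 g/mol.
Mass of Si per formula unit: 3 × 28.085 = 84.255 g.
Weight fraction Si = 84.255 / 469.356 = 0.1795.

17.95 weight percent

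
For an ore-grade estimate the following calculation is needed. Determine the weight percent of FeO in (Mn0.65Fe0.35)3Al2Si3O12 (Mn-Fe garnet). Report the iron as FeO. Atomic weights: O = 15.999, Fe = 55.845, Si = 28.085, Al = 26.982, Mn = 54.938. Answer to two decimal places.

15.21 wt%

Formula mass = 495.973 g/mol.
1.05 Fe → 1.0500 mol FeO per formula unit; M(FeO) = 71.844, so FeO mass = 75.436 g.
75.436/495.973 × 100 = 15.21 wt%.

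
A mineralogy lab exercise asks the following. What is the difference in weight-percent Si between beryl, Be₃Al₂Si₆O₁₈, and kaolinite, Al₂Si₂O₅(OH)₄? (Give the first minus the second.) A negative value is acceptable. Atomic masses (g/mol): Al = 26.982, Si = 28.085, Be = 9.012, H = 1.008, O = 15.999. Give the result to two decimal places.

9.59 percentage points

Si in Be₃Al₂Si₆O₁₈: molar mass 537.492 g/mol; 6×28.085 = 168.510 g → 31.35 wt%.
Si in Al₂Si₂O₅(OH)₄: molar mass 258.157 g/mol; 2×28.085 = 56.170 g → 21.76 wt%.
Difference = 31.35 − 21.76 = 9.59 percentage points.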